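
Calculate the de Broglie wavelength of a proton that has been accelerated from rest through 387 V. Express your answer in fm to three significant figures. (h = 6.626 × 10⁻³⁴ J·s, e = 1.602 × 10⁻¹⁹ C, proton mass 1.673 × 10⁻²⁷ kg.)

KE = eV = 1.602 × 10⁻¹⁹ × 387.0 = 6.200 × 10⁻¹⁷ J.
p = √(2mKE) = √(2 × 1.673 × 10⁻²⁷ × 6.200 × 10⁻¹⁷) = 4.555 × 10⁻²² kg·m/s.
λ = h/p = 6.626 × 10⁻³⁴ / 4.555 × 10⁻²² = 1.45 × 10⁻¹² m = 1450 fm.

λ = 1450 fm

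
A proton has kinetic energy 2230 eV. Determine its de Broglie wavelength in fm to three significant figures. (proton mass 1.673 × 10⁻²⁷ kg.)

λ = 606 fm

KE = 2230 eV = 3.572 × 10⁻¹⁶ J.
p = √(2mKE) = √(2 × 1.673 × 10⁻²⁷ × 3.572 × 10⁻¹⁶) = 1.093 × 10⁻²¹ kg·m/s.
λ = h/p = 6.626 × 10⁻³⁴ / 1.093 × 10⁻²¹ = 6.06 × 10⁻¹³ m = 606 fm.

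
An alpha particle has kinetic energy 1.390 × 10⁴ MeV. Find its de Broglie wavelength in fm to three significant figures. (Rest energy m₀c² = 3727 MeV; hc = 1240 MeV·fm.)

λ = 0.0720 fm

Total energy E = KE + m₀c² = 1.390 × 10⁴ + 3727 = 17627 MeV.
(pc)² = E² − (m₀c²)² = (17627)² − (3727)² = 2.968 × 10⁸ MeV², so pc = 1.723 × 10⁴ MeV.
λ = hc/(pc) = 1240 MeV·fm / 1.723 × 10⁴ MeV = 0.0720 fm.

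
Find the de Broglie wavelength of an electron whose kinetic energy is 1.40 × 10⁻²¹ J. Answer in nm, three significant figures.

p = √(2mKE) = √(2 × 9.109 × 10⁻³¹ × 1.400 × 10⁻²¹) = 5.050 × 10⁻²⁶ kg·m/s.
λ = h/p = 6.626 × 10⁻³⁴ / 5.050 × 10⁻²⁶ = 1.31 × 10⁻⁸ m = 13.1 nm.

λ = 13.1 nm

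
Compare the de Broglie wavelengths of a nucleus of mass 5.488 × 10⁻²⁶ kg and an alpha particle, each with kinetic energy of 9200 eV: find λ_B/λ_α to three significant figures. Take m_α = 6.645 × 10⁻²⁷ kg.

At fixed KE, p = √(2mKE) so λ = h/p ∝ 1/√m.
λ_B/λ_α = √(m_α/m_B) = √(6.645 × 10⁻²⁷/5.488 × 10⁻²⁶) = √(0.1211) = 0.348.

λ_B/λ_α = 0.348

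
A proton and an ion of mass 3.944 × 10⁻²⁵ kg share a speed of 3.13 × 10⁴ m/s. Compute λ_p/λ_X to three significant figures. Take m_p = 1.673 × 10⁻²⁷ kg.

At fixed v, p = mv so λ = h/(mv) ∝ 1/m.
λ_p/λ_X = m_X/m_p = 3.944 × 10⁻²⁵/1.673 × 10⁻²⁷ = 236.

λ_p/λ_X = 236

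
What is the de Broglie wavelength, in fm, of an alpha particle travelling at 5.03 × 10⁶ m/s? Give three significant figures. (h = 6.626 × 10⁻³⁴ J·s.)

p = mv = 6.645 × 10⁻²⁷ × 5.03 × 10⁶ = 3.342 × 10⁻²⁰ kg·m/s.
λ = h/p = 6.626 × 10⁻³⁴ / 3.342 × 10⁻²⁰ = 1.98 × 10⁻¹⁴ m = 19.8 fm.

λ = 19.8 fm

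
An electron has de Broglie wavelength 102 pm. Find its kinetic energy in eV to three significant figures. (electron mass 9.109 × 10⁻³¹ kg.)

KE = 145 eV

p = h/λ = 6.626 × 10⁻³⁴ / 1.020 × 10⁻¹⁰ = 6.496 × 10⁻²⁴ kg·m/s.
KE = p²/(2m) = (6.496 × 10⁻²⁴)² / (2 × 9.109 × 10⁻³¹) = 2.316 × 10⁻¹⁷ J = 145 eV.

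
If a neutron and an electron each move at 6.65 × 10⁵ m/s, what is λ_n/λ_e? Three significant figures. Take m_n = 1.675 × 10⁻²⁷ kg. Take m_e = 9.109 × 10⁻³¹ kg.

At fixed v, p = mv so λ = h/(mv) ∝ 1/m.
λ_n/λ_e = m_e/m_n = 9.109 × 10⁻³¹/1.675 × 10⁻²⁷ = 5.44 × 10⁻⁴.

λ_n/λ_e = 5.44 × 10⁻⁴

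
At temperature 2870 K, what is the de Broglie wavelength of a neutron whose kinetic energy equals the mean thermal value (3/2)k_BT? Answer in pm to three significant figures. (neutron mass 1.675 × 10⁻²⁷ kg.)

λ = 47.0 pm

KE = (3/2)k_BT = 1.5 × 1.381 × 10⁻²³ × 2870 = 5.945 × 10⁻²⁰ J.
p = √(2mKE) = √(2 × 1.675 × 10⁻²⁷ × 5.945 × 10⁻²⁰) = 1.411 × 10⁻²³ kg·m/s.
λ = h/p = 4.70 × 10⁻¹¹ m = 47.0 pm.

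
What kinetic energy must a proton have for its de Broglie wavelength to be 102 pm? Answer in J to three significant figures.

KE = 1.26 × 10⁻²⁰ J

p = h/λ = 6.626 × 10⁻³⁴ / 1.020 × 10⁻¹⁰ = 6.496 × 10⁻²⁴ kg·m/s.
KE = p²/(2m) = (6.496 × 10⁻²⁴)² / (2 × 1.673 × 10⁻²⁷) = 1.261 × 10⁻²⁰ J = 1.26 × 10⁻²⁰ J.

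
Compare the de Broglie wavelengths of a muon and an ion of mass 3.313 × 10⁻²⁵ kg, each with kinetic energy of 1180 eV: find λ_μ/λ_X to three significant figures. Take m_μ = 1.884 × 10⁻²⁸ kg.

At fixed KE, p = √(2mKE) so λ = h/p ∝ 1/√m.
λ_μ/λ_X = √(m_X/m_μ) = √(3.313 × 10⁻²⁵/1.884 × 10⁻²⁸) = √(1758) = 41.9.

λ_μ/λ_X = 41.9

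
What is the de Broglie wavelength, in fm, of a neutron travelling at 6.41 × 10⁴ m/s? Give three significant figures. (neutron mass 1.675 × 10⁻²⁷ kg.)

p = mv = 1.675 × 10⁻²⁷ × 6.41 × 10⁴ = 1.074 × 10⁻²² kg·m/s.
λ = h/p = 6.626 × 10⁻³⁴ / 1.074 × 10⁻²² = 6.17 × 10⁻¹² m = 6170 fm.

λ = 6170 fm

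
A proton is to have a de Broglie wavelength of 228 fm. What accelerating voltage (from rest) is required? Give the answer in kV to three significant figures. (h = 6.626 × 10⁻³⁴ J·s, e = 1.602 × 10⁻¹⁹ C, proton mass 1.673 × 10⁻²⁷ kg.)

V = 15.8 kV

p = h/λ = 6.626 × 10⁻³⁴ / 2.280 × 10⁻¹³ = 2.906 × 10⁻²¹ kg·m/s.
KE = p²/(2m) = 2.524 × 10⁻¹⁵ J.
V = KE/e = 2.524 × 10⁻¹⁵ / (1.602 × 10⁻¹⁹) = 15.8 kV.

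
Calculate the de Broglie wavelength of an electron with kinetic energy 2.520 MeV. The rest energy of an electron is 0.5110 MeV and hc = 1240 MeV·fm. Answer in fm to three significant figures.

λ = 415 fm

Total energy E = KE + m₀c² = 2.520 + 0.5110 = 3.0310 MeV.
(pc)² = E² − (m₀c²)² = (3.0310)² − (0.5110)² = 8.926 MeV², so pc = 2.988 MeV.
λ = hc/(pc) = 1240 MeV·fm / 2.988 MeV = 415 fm.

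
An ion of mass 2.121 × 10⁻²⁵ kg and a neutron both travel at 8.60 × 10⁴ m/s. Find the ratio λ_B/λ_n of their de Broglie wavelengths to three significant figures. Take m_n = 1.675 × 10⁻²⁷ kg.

λ_B/λ_n = 7.90 × 10⁻³

At fixed v, p = mv so λ = h/(mv) ∝ 1/m.
λ_B/λ_n = m_n/m_B = 1.675 × 10⁻²⁷/2.121 × 10⁻²⁵ = 7.90 × 10⁻³.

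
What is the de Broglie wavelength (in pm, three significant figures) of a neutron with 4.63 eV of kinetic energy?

KE = 4.63 eV = 7.417 × 10⁻¹⁹ J.
p = √(2mKE) = √(2 × 1.675 × 10⁻²⁷ × 7.417 × 10⁻¹⁹) = 4.985 × 10⁻²³ kg·m/s.
λ = h/p = 6.626 × 10⁻³⁴ / 4.985 × 10⁻²³ = 1.33 × 10⁻¹¹ m = 13.3 pm.

λ = 13.3 pm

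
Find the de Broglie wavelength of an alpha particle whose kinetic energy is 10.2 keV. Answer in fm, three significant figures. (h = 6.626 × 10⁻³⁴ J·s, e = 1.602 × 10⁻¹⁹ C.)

λ = 142 fm

KE = 10.2 keV = 1.634 × 10⁻¹⁵ J.
p = √(2mKE) = √(2 × 6.645 × 10⁻²⁷ × 1.634 × 10⁻¹⁵) = 4.660 × 10⁻²¹ kg·m/s.
λ = h/p = 6.626 × 10⁻³⁴ / 4.660 × 10⁻²¹ = 1.42 × 10⁻¹³ m = 142 fm.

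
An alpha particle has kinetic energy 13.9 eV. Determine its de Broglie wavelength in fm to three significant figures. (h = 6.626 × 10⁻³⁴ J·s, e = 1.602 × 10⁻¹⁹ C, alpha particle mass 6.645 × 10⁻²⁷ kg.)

λ = 3850 fm

KE = 13.9 eV = 2.227 × 10⁻¹⁸ J.
p = √(2mKE) = √(2 × 6.645 × 10⁻²⁷ × 2.227 × 10⁻¹⁸) = 1.720 × 10⁻²² kg·m/s.
λ = h/p = 6.626 × 10⁻³⁴ / 1.720 × 10⁻²² = 3.85 × 10⁻¹² m = 3850 fm.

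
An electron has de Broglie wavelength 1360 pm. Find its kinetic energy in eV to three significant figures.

p = h/λ = 6.626 × 10⁻³⁴ / 1.360 × 10⁻⁹ = 4.872 × 10⁻²⁵ kg·m/s.
KE = p²/(2m) = (4.872 × 10⁻²⁵)² / (2 × 9.109 × 10⁻³¹) = 1.303 × 10⁻¹⁹ J = 0.813 eV.

KE = 0.813 eV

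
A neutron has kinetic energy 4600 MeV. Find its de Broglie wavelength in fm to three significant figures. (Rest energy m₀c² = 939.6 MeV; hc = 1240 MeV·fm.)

Total energy E = KE + m₀c² = 4600 + 939.6 = 5539.6 MeV.
(pc)² = E² − (m₀c²)² = (5539.6)² − (939.6)² = 2.980 × 10⁷ MeV², so pc = 5459 MeV.
λ = hc/(pc) = 1240 MeV·fm / 5459 MeV = 0.227 fm.

λ = 0.227 fm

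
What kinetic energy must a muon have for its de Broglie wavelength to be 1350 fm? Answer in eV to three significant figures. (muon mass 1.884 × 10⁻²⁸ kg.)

p = h/λ = 6.626 × 10⁻³⁴ / 1.350 × 10⁻¹² = 4.908 × 10⁻²² kg·m/s.
KE = p²/(2m) = (4.908 × 10⁻²²)² / (2 × 1.884 × 10⁻²⁸) = 6.393 × 10⁻¹⁶ J = 3990 eV.

KE = 3990 eV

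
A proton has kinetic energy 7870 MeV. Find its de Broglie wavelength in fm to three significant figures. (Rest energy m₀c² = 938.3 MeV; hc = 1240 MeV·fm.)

Total energy E = KE + m₀c² = 7870 + 938.3 = 8808.3 MeV.
(pc)² = E² − (m₀c²)² = (8808.3)² − (938.3)² = 7.671 × 10⁷ MeV², so pc = 8758 MeV.
λ = hc/(pc) = 1240 MeV·fm / 8758 MeV = 0.142 fm.

λ = 0.142 fm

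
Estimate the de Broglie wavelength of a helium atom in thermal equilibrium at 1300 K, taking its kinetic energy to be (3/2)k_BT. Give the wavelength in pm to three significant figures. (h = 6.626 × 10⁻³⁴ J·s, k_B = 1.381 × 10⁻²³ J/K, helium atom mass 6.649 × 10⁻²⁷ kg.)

λ = 35.0 pm

KE = (3/2)k_BT = 1.5 × 1.381 × 10⁻²³ × 1300 = 2.693 × 10⁻²⁰ J.
p = √(2mKE) = √(2 × 6.649 × 10⁻²⁷ × 2.693 × 10⁻²⁰) = 1.892 × 10⁻²³ kg·m/s.
λ = h/p = 3.50 × 10⁻¹¹ m = 35.0 pm.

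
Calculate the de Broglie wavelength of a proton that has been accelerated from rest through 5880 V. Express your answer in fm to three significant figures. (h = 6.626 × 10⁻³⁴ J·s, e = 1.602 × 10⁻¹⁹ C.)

λ = 373 fm

KE = eV = 1.602 × 10⁻¹⁹ × 5880 = 9.420 × 10⁻¹⁶ J.
p = √(2mKE) = √(2 × 1.673 × 10⁻²⁷ × 9.420 × 10⁻¹⁶) = 1.775 × 10⁻²¹ kg·m/s.
λ = h/p = 6.626 × 10⁻³⁴ / 1.775 × 10⁻²¹ = 3.73 × 10⁻¹³ m = 373 fm.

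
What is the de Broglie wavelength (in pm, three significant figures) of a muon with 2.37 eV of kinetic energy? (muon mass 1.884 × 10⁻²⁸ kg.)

λ = 55.4 pm

KE = 2.37 eV = 3.797 × 10⁻¹⁹ J.
p = √(2mKE) = √(2 × 1.884 × 10⁻²⁸ × 3.797 × 10⁻¹⁹) = 1.196 × 10⁻²³ kg·m/s.
λ = h/p = 6.626 × 10⁻³⁴ / 1.196 × 10⁻²³ = 5.54 × 10⁻¹¹ m = 55.4 pm.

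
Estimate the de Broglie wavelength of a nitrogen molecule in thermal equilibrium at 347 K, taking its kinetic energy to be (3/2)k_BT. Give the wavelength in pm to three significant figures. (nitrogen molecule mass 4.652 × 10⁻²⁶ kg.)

KE = (3/2)k_BT = 1.5 × 1.381 × 10⁻²³ × 347 = 7.188 × 10⁻²¹ J.
p = √(2mKE) = √(2 × 4.652 × 10⁻²⁶ × 7.188 × 10⁻²¹) = 2.586 × 10⁻²³ kg·m/s.
λ = h/p = 2.56 × 10⁻¹¹ m = 25.6 pm.

λ = 25.6 pm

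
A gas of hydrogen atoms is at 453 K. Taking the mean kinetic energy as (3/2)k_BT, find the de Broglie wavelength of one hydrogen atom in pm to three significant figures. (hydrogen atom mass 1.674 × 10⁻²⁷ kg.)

KE = (3/2)k_BT = 1.5 × 1.381 × 10⁻²³ × 453 = 9.384 × 10⁻²¹ J.
p = √(2mKE) = √(2 × 1.674 × 10⁻²⁷ × 9.384 × 10⁻²¹) = 5.605 × 10⁻²⁴ kg·m/s.
λ = h/p = 1.18 × 10⁻¹⁰ m = 118 pm.

λ = 118 pm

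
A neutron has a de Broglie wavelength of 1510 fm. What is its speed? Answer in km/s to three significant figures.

v = 262 km/s

p = h/λ = 6.626 × 10⁻³⁴ / 1.510 × 10⁻¹² = 4.388 × 10⁻²² kg·m/s.
v = p/m = 4.388 × 10⁻²² / 1.675 × 10⁻²⁷ = 2.62 × 10⁵ m/s = 262 km/s.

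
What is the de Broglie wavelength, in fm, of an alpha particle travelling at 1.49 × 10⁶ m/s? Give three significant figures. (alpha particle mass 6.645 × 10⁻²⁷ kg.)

λ = 66.9 fm

p = mv = 6.645 × 10⁻²⁷ × 1.49 × 10⁶ = 9.901 × 10⁻²¹ kg·m/s.
λ = h/p = 6.626 × 10⁻³⁴ / 9.901 × 10⁻²¹ = 6.69 × 10⁻¹⁴ m = 66.9 fm.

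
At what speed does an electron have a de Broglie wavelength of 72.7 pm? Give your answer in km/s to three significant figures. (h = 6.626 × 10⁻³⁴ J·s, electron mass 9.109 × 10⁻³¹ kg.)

p = h/λ = 6.626 × 10⁻³⁴ / 7.270 × 10⁻¹¹ = 9.114 × 10⁻²⁴ kg·m/s.
v = p/m = 9.114 × 10⁻²⁴ / 9.109 × 10⁻³¹ = 1.00 × 10⁷ m/s = 1.00 × 10⁴ km/s.

v = 1.00 × 10⁴ km/s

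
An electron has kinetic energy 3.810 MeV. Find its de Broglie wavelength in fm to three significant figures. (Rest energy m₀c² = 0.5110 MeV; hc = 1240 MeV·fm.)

λ = 289 fm

Total energy E = KE + m₀c² = 3.810 + 0.5110 = 4.3210 MeV.
(pc)² = E² − (m₀c²)² = (4.3210)² − (0.5110)² = 18.41 MeV², so pc = 4.291 MeV.
λ = hc/(pc) = 1240 MeV·fm / 4.291 MeV = 289 fm.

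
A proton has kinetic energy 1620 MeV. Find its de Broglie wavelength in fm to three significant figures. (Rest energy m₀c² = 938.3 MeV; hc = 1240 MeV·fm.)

Total energy E = KE + m₀c² = 1620 + 938.3 = 2558.3 MeV.
(pc)² = E² − (m₀c²)² = (2558.3)² − (938.3)² = 5.664 × 10⁶ MeV², so pc = 2380 MeV.
λ = hc/(pc) = 1240 MeV·fm / 2380 MeV = 0.521 fm.

λ = 0.521 fm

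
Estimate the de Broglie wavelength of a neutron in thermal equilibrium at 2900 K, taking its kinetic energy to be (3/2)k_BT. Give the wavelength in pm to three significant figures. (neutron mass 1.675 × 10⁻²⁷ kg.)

KE = (3/2)k_BT = 1.5 × 1.381 × 10⁻²³ × 2900 = 6.007 × 10⁻²⁰ J.
p = √(2mKE) = √(2 × 1.675 × 10⁻²⁷ × 6.007 × 10⁻²⁰) = 1.419 × 10⁻²³ kg·m/s.
λ = h/p = 4.67 × 10⁻¹¹ m = 46.7 pm.

λ = 46.7 pm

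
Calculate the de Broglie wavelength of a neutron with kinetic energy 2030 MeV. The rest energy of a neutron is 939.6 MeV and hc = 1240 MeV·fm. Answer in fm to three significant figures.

λ = 0.440 fm

Total energy E = KE + m₀c² = 2030 + 939.6 = 2969.6 MeV.
(pc)² = E² − (m₀c²)² = (2969.6)² − (939.6)² = 7.936 × 10⁶ MeV², so pc = 2817 MeV.
λ = hc/(pc) = 1240 MeV·fm / 2817 MeV = 0.440 fm.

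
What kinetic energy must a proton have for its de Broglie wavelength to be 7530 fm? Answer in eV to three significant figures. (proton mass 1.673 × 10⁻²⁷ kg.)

p = h/λ = 6.626 × 10⁻³⁴ / 7.530 × 10⁻¹² = 8.799 × 10⁻²³ kg·m/s.
KE = p²/(2m) = (8.799 × 10⁻²³)² / (2 × 1.673 × 10⁻²⁷) = 2.314 × 10⁻¹⁸ J = 14.4 eV.

KE = 14.4 eV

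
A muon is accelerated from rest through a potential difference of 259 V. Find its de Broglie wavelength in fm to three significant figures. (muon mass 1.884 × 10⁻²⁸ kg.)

λ = 5300 fm

KE = eV = 1.602 × 10⁻¹⁹ × 259.0 = 4.149 × 10⁻¹⁷ J.
p = √(2mKE) = √(2 × 1.884 × 10⁻²⁸ × 4.149 × 10⁻¹⁷) = 1.250 × 10⁻²² kg·m/s.
λ = h/p = 6.626 × 10⁻³⁴ / 1.250 × 10⁻²² = 5.30 × 10⁻¹² m = 5300 fm.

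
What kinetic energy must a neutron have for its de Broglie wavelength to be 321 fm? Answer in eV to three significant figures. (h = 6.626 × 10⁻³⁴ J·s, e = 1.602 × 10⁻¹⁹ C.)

p = h/λ = 6.626 × 10⁻³⁴ / 3.210 × 10⁻¹³ = 2.064 × 10⁻²¹ kg·m/s.
KE = p²/(2m) = (2.064 × 10⁻²¹)² / (2 × 1.675 × 10⁻²⁷) = 1.272 × 10⁻¹⁵ J = 7940 eV.

KE = 7940 eV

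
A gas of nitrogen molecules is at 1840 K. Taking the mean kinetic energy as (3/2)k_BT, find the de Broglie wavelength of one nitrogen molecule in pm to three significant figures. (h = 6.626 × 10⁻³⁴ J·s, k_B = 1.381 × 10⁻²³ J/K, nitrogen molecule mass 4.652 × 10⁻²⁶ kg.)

λ = 11.1 pm

KE = (3/2)k_BT = 1.5 × 1.381 × 10⁻²³ × 1840 = 3.812 × 10⁻²⁰ J.
p = √(2mKE) = √(2 × 4.652 × 10⁻²⁶ × 3.812 × 10⁻²⁰) = 5.955 × 10⁻²³ kg·m/s.
λ = h/p = 1.11 × 10⁻¹¹ m = 11.1 pm.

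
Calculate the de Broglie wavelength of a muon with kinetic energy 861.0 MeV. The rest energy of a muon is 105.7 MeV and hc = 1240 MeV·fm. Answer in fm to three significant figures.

λ = 1.29 fm

Total energy E = KE + m₀c² = 861.0 + 105.7 = 966.7 MeV.
(pc)² = E² − (m₀c²)² = (966.7)² − (105.7)² = 9.233 × 10⁵ MeV², so pc = 960.9 MeV.
λ = hc/(pc) = 1240 MeV·fm / 960.9 MeV = 1.29 fm.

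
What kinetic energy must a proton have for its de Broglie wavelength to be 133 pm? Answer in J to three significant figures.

KE = 7.42 × 10⁻²¹ J

p = h/λ = 6.626 × 10⁻³⁴ / 1.330 × 10⁻¹⁰ = 4.982 × 10⁻²⁴ kg·m/s.
KE = p²/(2m) = (4.982 × 10⁻²⁴)² / (2 × 1.673 × 10⁻²⁷) = 7.418 × 10⁻²¹ J = 7.42 × 10⁻²¹ J.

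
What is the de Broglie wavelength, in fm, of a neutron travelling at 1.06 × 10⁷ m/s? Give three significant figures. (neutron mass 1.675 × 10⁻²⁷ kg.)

p = mv = 1.675 × 10⁻²⁷ × 1.06 × 10⁷ = 1.776 × 10⁻²⁰ kg·m/s.
λ = h/p = 6.626 × 10⁻³⁴ / 1.776 × 10⁻²⁰ = 3.73 × 10⁻¹⁴ m = 37.3 fm.

λ = 37.3 fm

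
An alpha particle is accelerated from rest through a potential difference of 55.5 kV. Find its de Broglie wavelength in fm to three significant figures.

KE = 2eV = 2 × 1.602 × 10⁻¹⁹ × 5.550 × 10⁴ = 1.778 × 10⁻¹⁴ J.
p = √(2mKE) = √(2 × 6.645 × 10⁻²⁷ × 1.778 × 10⁻¹⁴) = 1.537 × 10⁻²⁰ kg·m/s.
λ = h/p = 6.626 × 10⁻³⁴ / 1.537 × 10⁻²⁰ = 4.31 × 10⁻¹⁴ m = 43.1 fm.

λ = 43.1 fm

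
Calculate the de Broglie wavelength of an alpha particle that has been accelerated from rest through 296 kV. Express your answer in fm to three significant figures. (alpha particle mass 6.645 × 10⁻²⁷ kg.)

KE = 2eV = 2 × 1.602 × 10⁻¹⁹ × 2.960 × 10⁵ = 9.484 × 10⁻¹⁴ J.
p = √(2mKE) = √(2 × 6.645 × 10⁻²⁷ × 9.484 × 10⁻¹⁴) = 3.550 × 10⁻²⁰ kg·m/s.
λ = h/p = 6.626 × 10⁻³⁴ / 3.550 × 10⁻²⁰ = 1.87 × 10⁻¹⁴ m = 18.7 fm.

λ = 18.7 fm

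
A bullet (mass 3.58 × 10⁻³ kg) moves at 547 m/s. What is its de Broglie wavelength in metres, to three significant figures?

λ = 3.38 × 10⁻³⁴ m

p = mv = 3.58 × 10⁻³ × 547 = 1.958 kg·m/s.
λ = h/p = 6.626 × 10⁻³⁴ / 1.958 = 3.38 × 10⁻³⁴ m.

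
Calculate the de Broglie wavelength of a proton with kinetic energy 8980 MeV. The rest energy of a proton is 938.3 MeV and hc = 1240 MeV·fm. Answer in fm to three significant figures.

Total energy E = KE + m₀c² = 8980 + 938.3 = 9918.3 MeV.
(pc)² = E² − (m₀c²)² = (9918.3)² − (938.3)² = 9.749 × 10⁷ MeV², so pc = 9874 MeV.
λ = hc/(pc) = 1240 MeV·fm / 9874 MeV = 0.126 fm.

λ = 0.126 fm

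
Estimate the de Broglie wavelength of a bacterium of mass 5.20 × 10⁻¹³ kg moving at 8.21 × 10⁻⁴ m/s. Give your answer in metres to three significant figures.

λ = 1.55 × 10⁻¹⁸ m

p = mv = 5.20 × 10⁻¹³ × 8.21 × 10⁻⁴ = 4.269 × 10⁻¹⁶ kg·m/s.
λ = h/p = 6.626 × 10⁻³⁴ / 4.269 × 10⁻¹⁶ = 1.55 × 10⁻¹⁸ m.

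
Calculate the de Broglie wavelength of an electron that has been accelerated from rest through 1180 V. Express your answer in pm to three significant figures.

λ = 35.7 pm

KE = eV = 1.602 × 10⁻¹⁹ × 1180 = 1.890 × 10⁻¹⁶ J.
p = √(2mKE) = √(2 × 9.109 × 10⁻³¹ × 1.890 × 10⁻¹⁶) = 1.856 × 10⁻²³ kg·m/s.
λ = h/p = 6.626 × 10⁻³⁴ / 1.856 × 10⁻²³ = 3.57 × 10⁻¹¹ m = 35.7 pm.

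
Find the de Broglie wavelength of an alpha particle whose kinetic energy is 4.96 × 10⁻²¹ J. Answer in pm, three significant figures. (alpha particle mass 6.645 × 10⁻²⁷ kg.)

λ = 81.6 pm

p = √(2mKE) = √(2 × 6.645 × 10⁻²⁷ × 4.960 × 10⁻²¹) = 8.119 × 10⁻²⁴ kg·m/s.
λ = h/p = 6.626 × 10⁻³⁴ / 8.119 × 10⁻²⁴ = 8.16 × 10⁻¹¹ m = 81.6 pm.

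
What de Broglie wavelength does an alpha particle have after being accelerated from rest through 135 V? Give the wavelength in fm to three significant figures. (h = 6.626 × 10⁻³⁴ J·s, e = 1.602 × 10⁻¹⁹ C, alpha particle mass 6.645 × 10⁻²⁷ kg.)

KE = 2eV = 2 × 1.602 × 10⁻¹⁹ × 135.0 = 4.325 × 10⁻¹⁷ J.
p = √(2mKE) = √(2 × 6.645 × 10⁻²⁷ × 4.325 × 10⁻¹⁷) = 7.582 × 10⁻²² kg·m/s.
λ = h/p = 6.626 × 10⁻³⁴ / 7.582 × 10⁻²² = 8.74 × 10⁻¹³ m = 874 fm.

λ = 874 fm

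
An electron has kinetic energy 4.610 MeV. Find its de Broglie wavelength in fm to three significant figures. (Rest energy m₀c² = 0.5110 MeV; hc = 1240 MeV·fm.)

Total energy E = KE + m₀c² = 4.610 + 0.5110 = 5.1210 MeV.
(pc)² = E² − (m₀c²)² = (5.1210)² − (0.5110)² = 25.96 MeV², so pc = 5.095 MeV.
λ = hc/(pc) = 1240 MeV·fm / 5.095 MeV = 243 fm.

λ = 243 fm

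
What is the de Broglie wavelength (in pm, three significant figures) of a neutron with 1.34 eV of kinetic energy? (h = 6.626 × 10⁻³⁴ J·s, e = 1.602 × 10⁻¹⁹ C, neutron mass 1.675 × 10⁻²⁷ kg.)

λ = 24.7 pm

KE = 1.34 eV = 2.147 × 10⁻¹⁹ J.
p = √(2mKE) = √(2 × 1.675 × 10⁻²⁷ × 2.147 × 10⁻¹⁹) = 2.682 × 10⁻²³ kg·m/s.
λ = h/p = 6.626 × 10⁻³⁴ / 2.682 × 10⁻²³ = 2.47 × 10⁻¹¹ m = 24.7 pm.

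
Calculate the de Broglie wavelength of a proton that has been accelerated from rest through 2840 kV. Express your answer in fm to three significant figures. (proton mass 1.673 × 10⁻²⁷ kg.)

KE = eV = 1.602 × 10⁻¹⁹ × 2.840 × 10⁶ = 4.550 × 10⁻¹³ J.
p = √(2mKE) = √(2 × 1.673 × 10⁻²⁷ × 4.550 × 10⁻¹³) = 3.902 × 10⁻²⁰ kg·m/s.
λ = h/p = 6.626 × 10⁻³⁴ / 3.902 × 10⁻²⁰ = 1.70 × 10⁻¹⁴ m = 17.0 fm.

λ = 17.0 fm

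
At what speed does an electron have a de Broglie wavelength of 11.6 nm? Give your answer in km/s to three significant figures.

p = h/λ = 6.626 × 10⁻³⁴ / 1.160 × 10⁻⁸ = 5.712 × 10⁻²⁶ kg·m/s.
v = p/m = 5.712 × 10⁻²⁶ / 9.109 × 10⁻³¹ = 6.27 × 10⁴ m/s = 62.7 km/s.

v = 62.7 km/s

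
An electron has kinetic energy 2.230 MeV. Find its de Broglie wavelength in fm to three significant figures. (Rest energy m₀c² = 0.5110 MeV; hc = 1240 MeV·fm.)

Total energy E = KE + m₀c² = 2.230 + 0.5110 = 2.7410 MeV.
(pc)² = E² − (m₀c²)² = (2.7410)² − (0.5110)² = 7.252 MeV², so pc = 2.693 MeV.
λ = hc/(pc) = 1240 MeV·fm / 2.693 MeV = 460 fm.

λ = 460 fm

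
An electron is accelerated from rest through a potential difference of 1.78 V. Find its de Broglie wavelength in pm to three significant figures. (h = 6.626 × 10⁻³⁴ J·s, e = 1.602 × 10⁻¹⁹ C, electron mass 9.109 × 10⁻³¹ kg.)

λ = 919 pm

KE = eV = 1.602 × 10⁻¹⁹ × 1.780 = 2.852 × 10⁻¹⁹ J.
p = √(2mKE) = √(2 × 9.109 × 10⁻³¹ × 2.852 × 10⁻¹⁹) = 7.208 × 10⁻²⁵ kg·m/s.
λ = h/p = 6.626 × 10⁻³⁴ / 7.208 × 10⁻²⁵ = 9.19 × 10⁻¹⁰ m = 919 pm.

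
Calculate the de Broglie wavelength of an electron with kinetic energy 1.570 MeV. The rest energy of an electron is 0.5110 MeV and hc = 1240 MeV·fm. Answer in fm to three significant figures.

Total energy E = KE + m₀c² = 1.570 + 0.5110 = 2.0810 MeV.
(pc)² = E² − (m₀c²)² = (2.0810)² − (0.5110)² = 4.069 MeV², so pc = 2.017 MeV.
λ = hc/(pc) = 1240 MeV·fm / 2.017 MeV = 615 fm.

λ = 615 fm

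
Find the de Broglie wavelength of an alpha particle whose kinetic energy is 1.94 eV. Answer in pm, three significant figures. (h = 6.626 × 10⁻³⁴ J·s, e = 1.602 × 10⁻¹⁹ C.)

λ = 10.3 pm

KE = 1.94 eV = 3.108 × 10⁻¹⁹ J.
p = √(2mKE) = √(2 × 6.645 × 10⁻²⁷ × 3.108 × 10⁻¹⁹) = 6.427 × 10⁻²³ kg·m/s.
λ = h/p = 6.626 × 10⁻³⁴ / 6.427 × 10⁻²³ = 1.03 × 10⁻¹¹ m = 10.3 pm.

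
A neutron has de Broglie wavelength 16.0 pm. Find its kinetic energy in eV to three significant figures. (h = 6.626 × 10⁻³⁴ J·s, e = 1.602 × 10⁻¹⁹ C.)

KE = 3.20 eV

p = h/λ = 6.626 × 10⁻³⁴ / 1.600 × 10⁻¹¹ = 4.141 × 10⁻²³ kg·m/s.
KE = p²/(2m) = (4.141 × 10⁻²³)² / (2 × 1.675 × 10⁻²⁷) = 5.119 × 10⁻¹⁹ J = 3.20 eV.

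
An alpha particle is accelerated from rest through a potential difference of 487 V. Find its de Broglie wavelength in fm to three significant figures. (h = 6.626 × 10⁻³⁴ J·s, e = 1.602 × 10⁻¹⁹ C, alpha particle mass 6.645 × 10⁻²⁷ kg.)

KE = 2eV = 2 × 1.602 × 10⁻¹⁹ × 487.0 = 1.560 × 10⁻¹⁶ J.
p = √(2mKE) = √(2 × 6.645 × 10⁻²⁷ × 1.560 × 10⁻¹⁶) = 1.440 × 10⁻²¹ kg·m/s.
λ = h/p = 6.626 × 10⁻³⁴ / 1.440 × 10⁻²¹ = 4.60 × 10⁻¹³ m = 460 fm.

λ = 460 fm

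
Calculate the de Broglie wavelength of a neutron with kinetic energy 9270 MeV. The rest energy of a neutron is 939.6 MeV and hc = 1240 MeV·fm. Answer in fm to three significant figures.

Total energy E = KE + m₀c² = 9270 + 939.6 = 10209.6 MeV.
(pc)² = E² − (m₀c²)² = (10209.6)² − (939.6)² = 1.034 × 10⁸ MeV², so pc = 1.017 × 10⁴ MeV.
λ = hc/(pc) = 1240 MeV·fm / 1.017 × 10⁴ MeV = 0.122 fm.

λ = 0.122 fm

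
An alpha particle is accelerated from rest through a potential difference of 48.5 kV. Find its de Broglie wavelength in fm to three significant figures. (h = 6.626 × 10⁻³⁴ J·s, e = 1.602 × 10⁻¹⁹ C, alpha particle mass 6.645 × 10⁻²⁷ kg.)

KE = 2eV = 2 × 1.602 × 10⁻¹⁹ × 4.850 × 10⁴ = 1.554 × 10⁻¹⁴ J.
p = √(2mKE) = √(2 × 6.645 × 10⁻²⁷ × 1.554 × 10⁻¹⁴) = 1.437 × 10⁻²⁰ kg·m/s.
λ = h/p = 6.626 × 10⁻³⁴ / 1.437 × 10⁻²⁰ = 4.61 × 10⁻¹⁴ m = 46.1 fm.

λ = 46.1 fm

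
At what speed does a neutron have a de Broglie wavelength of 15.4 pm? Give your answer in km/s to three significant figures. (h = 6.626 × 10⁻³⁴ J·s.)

v = 25.7 km/s

p = h/λ = 6.626 × 10⁻³⁴ / 1.540 × 10⁻¹¹ = 4.303 × 10⁻²³ kg·m/s.
v = p/m = 4.303 × 10⁻²³ / 1.675 × 10⁻²⁷ = 2.57 × 10⁴ m/s = 25.7 km/s.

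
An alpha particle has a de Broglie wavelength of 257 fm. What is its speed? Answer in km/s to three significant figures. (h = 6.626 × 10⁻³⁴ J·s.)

p = h/λ = 6.626 × 10⁻³⁴ / 2.570 × 10⁻¹³ = 2.578 × 10⁻²¹ kg·m/s.
v = p/m = 2.578 × 10⁻²¹ / 6.645 × 10⁻²⁷ = 3.88 × 10⁵ m/s = 388 km/s.

v = 388 km/s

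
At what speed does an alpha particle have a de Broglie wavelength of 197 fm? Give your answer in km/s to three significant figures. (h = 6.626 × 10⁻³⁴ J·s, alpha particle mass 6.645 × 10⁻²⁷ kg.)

v = 506 km/s

p = h/λ = 6.626 × 10⁻³⁴ / 1.970 × 10⁻¹³ = 3.363 × 10⁻²¹ kg·m/s.
v = p/m = 3.363 × 10⁻²¹ / 6.645 × 10⁻²⁷ = 5.06 × 10⁵ m/s = 506 km/s.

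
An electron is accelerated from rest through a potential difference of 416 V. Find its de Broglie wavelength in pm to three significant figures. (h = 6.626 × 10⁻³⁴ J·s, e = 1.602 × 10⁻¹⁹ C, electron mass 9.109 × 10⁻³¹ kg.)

KE = eV = 1.602 × 10⁻¹⁹ × 416.0 = 6.664 × 10⁻¹⁷ J.
p = √(2mKE) = √(2 × 9.109 × 10⁻³¹ × 6.664 × 10⁻¹⁷) = 1.102 × 10⁻²³ kg·m/s.
λ = h/p = 6.626 × 10⁻³⁴ / 1.102 × 10⁻²³ = 6.01 × 10⁻¹¹ m = 60.1 pm.

λ = 60.1 pm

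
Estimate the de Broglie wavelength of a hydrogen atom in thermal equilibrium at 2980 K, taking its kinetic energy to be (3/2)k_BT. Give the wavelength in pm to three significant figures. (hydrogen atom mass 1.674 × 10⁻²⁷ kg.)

λ = 46.1 pm

KE = (3/2)k_BT = 1.5 × 1.381 × 10⁻²³ × 2980 = 6.173 × 10⁻²⁰ J.
p = √(2mKE) = √(2 × 1.674 × 10⁻²⁷ × 6.173 × 10⁻²⁰) = 1.438 × 10⁻²³ kg·m/s.
λ = h/p = 4.61 × 10⁻¹¹ m = 46.1 pm.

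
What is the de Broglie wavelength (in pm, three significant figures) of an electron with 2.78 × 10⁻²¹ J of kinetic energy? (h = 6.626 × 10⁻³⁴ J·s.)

λ = 9310 pm

p = √(2mKE) = √(2 × 9.109 × 10⁻³¹ × 2.780 × 10⁻²¹) = 7.117 × 10⁻²⁶ kg·m/s.
λ = h/p = 6.626 × 10⁻³⁴ / 7.117 × 10⁻²⁶ = 9.31 × 10⁻⁹ m = 9310 pm.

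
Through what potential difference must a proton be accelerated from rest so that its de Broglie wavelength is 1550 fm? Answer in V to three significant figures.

p = h/λ = 6.626 × 10⁻³⁴ / 1.550 × 10⁻¹² = 4.275 × 10⁻²² kg·m/s.
KE = p²/(2m) = 5.462 × 10⁻¹⁷ J.
V = KE/e = 5.462 × 10⁻¹⁷ / (1.602 × 10⁻¹⁹) = 341 V.

V = 341 V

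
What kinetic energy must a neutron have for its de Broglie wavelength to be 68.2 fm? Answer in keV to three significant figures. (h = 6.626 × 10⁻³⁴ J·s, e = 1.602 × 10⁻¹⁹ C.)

p = h/λ = 6.626 × 10⁻³⁴ / 6.820 × 10⁻¹⁴ = 9.716 × 10⁻²¹ kg·m/s.
KE = p²/(2m) = (9.716 × 10⁻²¹)² / (2 × 1.675 × 10⁻²⁷) = 2.818 × 10⁻¹⁴ J = 176 keV.

KE = 176 keV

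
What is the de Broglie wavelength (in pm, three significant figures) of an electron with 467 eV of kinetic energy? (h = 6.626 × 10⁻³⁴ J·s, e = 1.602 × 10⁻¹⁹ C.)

λ = 56.8 pm

KE = 467 eV = 7.481 × 10⁻¹⁷ J.
p = √(2mKE) = √(2 × 9.109 × 10⁻³¹ × 7.481 × 10⁻¹⁷) = 1.167 × 10⁻²³ kg·m/s.
λ = h/p = 6.626 × 10⁻³⁴ / 1.167 × 10⁻²³ = 5.68 × 10⁻¹¹ m = 56.8 pm.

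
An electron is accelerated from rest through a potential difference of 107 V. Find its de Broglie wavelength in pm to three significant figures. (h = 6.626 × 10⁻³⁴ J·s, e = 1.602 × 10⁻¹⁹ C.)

λ = 119 pm

KE = eV = 1.602 × 10⁻¹⁹ × 107.0 = 1.714 × 10⁻¹⁷ J.
p = √(2mKE) = √(2 × 9.109 × 10⁻³¹ × 1.714 × 10⁻¹⁷) = 5.588 × 10⁻²⁴ kg·m/s.
λ = h/p = 6.626 × 10⁻³⁴ / 5.588 × 10⁻²⁴ = 1.19 × 10⁻¹⁰ m = 119 pm.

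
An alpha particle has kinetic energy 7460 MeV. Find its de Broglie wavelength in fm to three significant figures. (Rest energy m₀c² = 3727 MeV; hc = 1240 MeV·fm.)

λ = 0.118 fm

Total energy E = KE + m₀c² = 7460 + 3727 = 11187 MeV.
(pc)² = E² − (m₀c²)² = (11187)² − (3727)² = 1.113 × 10⁸ MeV², so pc = 1.055 × 10⁴ MeV.
λ = hc/(pc) = 1240 MeV·fm / 1.055 × 10⁴ MeV = 0.118 fm.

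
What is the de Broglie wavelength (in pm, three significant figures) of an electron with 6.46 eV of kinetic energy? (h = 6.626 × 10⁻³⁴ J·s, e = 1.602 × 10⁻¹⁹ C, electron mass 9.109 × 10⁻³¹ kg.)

KE = 6.46 eV = 1.035 × 10⁻¹⁸ J.
p = √(2mKE) = √(2 × 9.109 × 10⁻³¹ × 1.035 × 10⁻¹⁸) = 1.373 × 10⁻²⁴ kg·m/s.
λ = h/p = 6.626 × 10⁻³⁴ / 1.373 × 10⁻²⁴ = 4.83 × 10⁻¹⁰ m = 483 pm.

λ = 483 pm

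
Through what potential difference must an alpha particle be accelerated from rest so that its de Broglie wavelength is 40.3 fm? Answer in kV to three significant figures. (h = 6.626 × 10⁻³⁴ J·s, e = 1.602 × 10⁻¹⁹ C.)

p = h/λ = 6.626 × 10⁻³⁴ / 4.030 × 10⁻¹⁴ = 1.644 × 10⁻²⁰ kg·m/s.
KE = p²/(2m) = 2.034 × 10⁻¹⁴ J.
V = KE/2e = 2.034 × 10⁻¹⁴ / (2 × 1.602 × 10⁻¹⁹) = 63.5 kV.

V = 63.5 kV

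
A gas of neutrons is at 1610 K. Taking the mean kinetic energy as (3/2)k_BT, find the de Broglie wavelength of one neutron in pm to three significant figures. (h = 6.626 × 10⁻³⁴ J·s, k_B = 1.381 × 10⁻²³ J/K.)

KE = (3/2)k_BT = 1.5 × 1.381 × 10⁻²³ × 1610 = 3.335 × 10⁻²⁰ J.
p = √(2mKE) = √(2 × 1.675 × 10⁻²⁷ × 3.335 × 10⁻²⁰) = 1.057 × 10⁻²³ kg·m/s.
λ = h/p = 6.27 × 10⁻¹¹ m = 62.7 pm.

λ = 62.7 pm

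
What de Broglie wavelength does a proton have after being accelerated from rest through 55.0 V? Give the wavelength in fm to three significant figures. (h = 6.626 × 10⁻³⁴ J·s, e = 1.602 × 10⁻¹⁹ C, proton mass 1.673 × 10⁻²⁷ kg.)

KE = eV = 1.602 × 10⁻¹⁹ × 55.00 = 8.811 × 10⁻¹⁸ J.
p = √(2mKE) = √(2 × 1.673 × 10⁻²⁷ × 8.811 × 10⁻¹⁸) = 1.717 × 10⁻²² kg·m/s.
λ = h/p = 6.626 × 10⁻³⁴ / 1.717 × 10⁻²² = 3.86 × 10⁻¹² m = 3860 fm.

λ = 3860 fm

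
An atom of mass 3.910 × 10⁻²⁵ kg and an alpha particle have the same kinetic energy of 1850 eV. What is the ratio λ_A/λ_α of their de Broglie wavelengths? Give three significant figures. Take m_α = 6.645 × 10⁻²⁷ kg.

At fixed KE, p = √(2mKE) so λ = h/p ∝ 1/√m.
λ_A/λ_α = √(m_α/m_A) = √(6.645 × 10⁻²⁷/3.910 × 10⁻²⁵) = √(0.01699) = 0.130.

λ_A/λ_α = 0.130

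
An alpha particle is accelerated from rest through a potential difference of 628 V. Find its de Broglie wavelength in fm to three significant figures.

λ = 405 fm

KE = 2eV = 2 × 1.602 × 10⁻¹⁹ × 628.0 = 2.012 × 10⁻¹⁶ J.
p = √(2mKE) = √(2 × 6.645 × 10⁻²⁷ × 2.012 × 10⁻¹⁶) = 1.635 × 10⁻²¹ kg·m/s.
λ = h/p = 6.626 × 10⁻³⁴ / 1.635 × 10⁻²¹ = 4.05 × 10⁻¹³ m = 405 fm.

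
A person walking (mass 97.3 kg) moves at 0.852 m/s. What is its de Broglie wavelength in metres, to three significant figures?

p = mv = 97.3 × 0.852 = 8.290 × 10¹ kg·m/s.
λ = h/p = 6.626 × 10⁻³⁴ / 8.290 × 10¹ = 7.99 × 10⁻³⁶ m.

λ = 7.99 × 10⁻³⁶ m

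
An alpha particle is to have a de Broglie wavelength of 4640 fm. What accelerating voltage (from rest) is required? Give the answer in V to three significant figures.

V = 4.79 V

p = h/λ = 6.626 × 10⁻³⁴ / 4.640 × 10⁻¹² = 1.428 × 10⁻²² kg·m/s.
KE = p²/(2m) = 1.534 × 10⁻¹⁸ J.
V = KE/2e = 1.534 × 10⁻¹⁸ / (2 × 1.602 × 10⁻¹⁹) = 4.79 V.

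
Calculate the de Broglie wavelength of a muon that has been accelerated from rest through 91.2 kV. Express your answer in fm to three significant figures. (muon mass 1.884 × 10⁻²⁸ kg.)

KE = eV = 1.602 × 10⁻¹⁹ × 9.120 × 10⁴ = 1.461 × 10⁻¹⁴ J.
p = √(2mKE) = √(2 × 1.884 × 10⁻²⁸ × 1.461 × 10⁻¹⁴) = 2.346 × 10⁻²¹ kg·m/s.
λ = h/p = 6.626 × 10⁻³⁴ / 2.346 × 10⁻²¹ = 2.82 × 10⁻¹³ m = 282 fm.

λ = 282 fm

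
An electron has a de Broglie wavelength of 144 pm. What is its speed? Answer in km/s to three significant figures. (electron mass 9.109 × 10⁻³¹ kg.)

p = h/λ = 6.626 × 10⁻³⁴ / 1.440 × 10⁻¹⁰ = 4.601 × 10⁻²⁴ kg·m/s.
v = p/m = 4.601 × 10⁻²⁴ / 9.109 × 10⁻³¹ = 5.05 × 10⁶ m/s = 5050 km/s.

v = 5050 km/s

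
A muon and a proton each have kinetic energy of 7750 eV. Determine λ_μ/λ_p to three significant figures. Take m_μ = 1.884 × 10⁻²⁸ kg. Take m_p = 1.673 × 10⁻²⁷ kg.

λ_μ/λ_p = 2.98

At fixed KE, p = √(2mKE) so λ = h/p ∝ 1/√m.
λ_μ/λ_p = √(m_p/m_μ) = √(1.673 × 10⁻²⁷/1.884 × 10⁻²⁸) = √(8.880) = 2.98.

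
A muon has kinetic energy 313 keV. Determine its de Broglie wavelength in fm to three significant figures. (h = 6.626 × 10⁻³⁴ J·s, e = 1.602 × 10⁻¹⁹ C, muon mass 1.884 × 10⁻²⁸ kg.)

KE = 313 keV = 5.014 × 10⁻¹⁴ J.
p = √(2mKE) = √(2 × 1.884 × 10⁻²⁸ × 5.014 × 10⁻¹⁴) = 4.347 × 10⁻²¹ kg·m/s.
λ = h/p = 6.626 × 10⁻³⁴ / 4.347 × 10⁻²¹ = 1.52 × 10⁻¹³ m = 152 fm.

λ = 152 fm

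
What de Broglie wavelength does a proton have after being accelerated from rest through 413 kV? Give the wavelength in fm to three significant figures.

λ = 44.5 fm

KE = eV = 1.602 × 10⁻¹⁹ × 4.130 × 10⁵ = 6.616 × 10⁻¹⁴ J.
p = √(2mKE) = √(2 × 1.673 × 10⁻²⁷ × 6.616 × 10⁻¹⁴) = 1.488 × 10⁻²⁰ kg·m/s.
λ = h/p = 6.626 × 10⁻³⁴ / 1.488 × 10⁻²⁰ = 4.45 × 10⁻¹⁴ m = 44.5 fm.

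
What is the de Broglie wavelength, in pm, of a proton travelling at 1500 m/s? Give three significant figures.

p = mv = 1.673 × 10⁻²⁷ × 1500 = 2.510 × 10⁻²⁴ kg·m/s.
λ = h/p = 6.626 × 10⁻³⁴ / 2.510 × 10⁻²⁴ = 2.64 × 10⁻¹⁰ m = 264 pm.

λ = 264 pm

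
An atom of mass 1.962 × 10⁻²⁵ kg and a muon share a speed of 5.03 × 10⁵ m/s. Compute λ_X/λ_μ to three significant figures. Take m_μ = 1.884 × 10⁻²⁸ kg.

λ_X/λ_μ = 9.60 × 10⁻⁴

At fixed v, p = mv so λ = h/(mv) ∝ 1/m.
λ_X/λ_μ = m_μ/m_X = 1.884 × 10⁻²⁸/1.962 × 10⁻²⁵ = 9.60 × 10⁻⁴.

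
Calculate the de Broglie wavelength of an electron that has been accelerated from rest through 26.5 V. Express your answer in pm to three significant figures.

KE = eV = 1.602 × 10⁻¹⁹ × 26.50 = 4.245 × 10⁻¹⁸ J.
p = √(2mKE) = √(2 × 9.109 × 10⁻³¹ × 4.245 × 10⁻¹⁸) = 2.781 × 10⁻²⁴ kg·m/s.
λ = h/p = 6.626 × 10⁻³⁴ / 2.781 × 10⁻²⁴ = 2.38 × 10⁻¹⁰ m = 238 pm.

λ = 238 pm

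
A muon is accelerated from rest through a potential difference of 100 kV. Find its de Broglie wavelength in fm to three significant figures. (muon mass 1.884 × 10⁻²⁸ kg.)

λ = 270 fm

KE = eV = 1.602 × 10⁻¹⁹ × 1.000 × 10⁵ = 1.602 × 10⁻¹⁴ J.
p = √(2mKE) = √(2 × 1.884 × 10⁻²⁸ × 1.602 × 10⁻¹⁴) = 2.457 × 10⁻²¹ kg·m/s.
λ = h/p = 6.626 × 10⁻³⁴ / 2.457 × 10⁻²¹ = 2.70 × 10⁻¹³ m = 270 fm.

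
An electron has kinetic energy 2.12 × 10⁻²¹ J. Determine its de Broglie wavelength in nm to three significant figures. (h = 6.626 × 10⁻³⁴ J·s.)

λ = 10.7 nm

p = √(2mKE) = √(2 × 9.109 × 10⁻³¹ × 2.120 × 10⁻²¹) = 6.215 × 10⁻²⁶ kg·m/s.
λ = h/p = 6.626 × 10⁻³⁴ / 6.215 × 10⁻²⁶ = 1.07 × 10⁻⁸ m = 10.7 nm.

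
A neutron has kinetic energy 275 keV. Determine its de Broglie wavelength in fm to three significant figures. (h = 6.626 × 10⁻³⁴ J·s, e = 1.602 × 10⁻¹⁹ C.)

KE = 275 keV = 4.406 × 10⁻¹⁴ J.
p = √(2mKE) = √(2 × 1.675 × 10⁻²⁷ × 4.406 × 10⁻¹⁴) = 1.215 × 10⁻²⁰ kg·m/s.
λ = h/p = 6.626 × 10⁻³⁴ / 1.215 × 10⁻²⁰ = 5.45 × 10⁻¹⁴ m = 54.5 fm.

λ = 54.5 fm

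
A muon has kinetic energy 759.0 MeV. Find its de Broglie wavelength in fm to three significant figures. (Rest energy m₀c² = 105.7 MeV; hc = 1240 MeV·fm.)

Total energy E = KE + m₀c² = 759.0 + 105.7 = 864.7 MeV.
(pc)² = E² − (m₀c²)² = (864.7)² − (105.7)² = 7.365 × 10⁵ MeV², so pc = 858.2 MeV.
λ = hc/(pc) = 1240 MeV·fm / 858.2 MeV = 1.44 fm.

λ = 1.44 fm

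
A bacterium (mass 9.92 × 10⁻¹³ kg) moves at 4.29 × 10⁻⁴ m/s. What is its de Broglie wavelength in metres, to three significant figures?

p = mv = 9.92 × 10⁻¹³ × 4.29 × 10⁻⁴ = 4.256 × 10⁻¹⁶ kg·m/s.
λ = h/p = 6.626 × 10⁻³⁴ / 4.256 × 10⁻¹⁶ = 1.56 × 10⁻¹⁸ m.

λ = 1.56 × 10⁻¹⁸ m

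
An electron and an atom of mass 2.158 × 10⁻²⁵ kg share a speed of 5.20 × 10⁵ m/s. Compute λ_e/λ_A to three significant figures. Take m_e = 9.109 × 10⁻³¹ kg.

At fixed v, p = mv so λ = h/(mv) ∝ 1/m.
λ_e/λ_A = m_A/m_e = 2.158 × 10⁻²⁵/9.109 × 10⁻³¹ = 2.37 × 10⁵.

λ_e/λ_A = 2.37 × 10⁵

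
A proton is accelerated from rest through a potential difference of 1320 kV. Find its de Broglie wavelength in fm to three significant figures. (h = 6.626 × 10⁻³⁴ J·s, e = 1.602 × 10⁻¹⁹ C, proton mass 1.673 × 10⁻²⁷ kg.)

λ = 24.9 fm

KE = eV = 1.602 × 10⁻¹⁹ × 1.320 × 10⁶ = 2.115 × 10⁻¹³ J.
p = √(2mKE) = √(2 × 1.673 × 10⁻²⁷ × 2.115 × 10⁻¹³) = 2.660 × 10⁻²⁰ kg·m/s.
λ = h/p = 6.626 × 10⁻³⁴ / 2.660 × 10⁻²⁰ = 2.49 × 10⁻¹⁴ m = 24.9 fm.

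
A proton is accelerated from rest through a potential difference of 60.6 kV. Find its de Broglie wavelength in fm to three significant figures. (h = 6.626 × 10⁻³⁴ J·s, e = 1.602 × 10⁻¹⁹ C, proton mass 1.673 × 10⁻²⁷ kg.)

λ = 116 fm

KE = eV = 1.602 × 10⁻¹⁹ × 6.060 × 10⁴ = 9.708 × 10⁻¹⁵ J.
p = √(2mKE) = √(2 × 1.673 × 10⁻²⁷ × 9.708 × 10⁻¹⁵) = 5.699 × 10⁻²¹ kg·m/s.
λ = h/p = 6.626 × 10⁻³⁴ / 5.699 × 10⁻²¹ = 1.16 × 10⁻¹³ m = 116 fm.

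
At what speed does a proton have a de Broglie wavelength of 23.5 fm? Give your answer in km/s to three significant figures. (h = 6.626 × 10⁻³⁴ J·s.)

p = h/λ = 6.626 × 10⁻³⁴ / 2.350 × 10⁻¹⁴ = 2.820 × 10⁻²⁰ kg·m/s.
v = p/m = 2.820 × 10⁻²⁰ / 1.673 × 10⁻²⁷ = 1.69 × 10⁷ m/s = 1.69 × 10⁴ km/s.

v = 1.69 × 10⁴ km/s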